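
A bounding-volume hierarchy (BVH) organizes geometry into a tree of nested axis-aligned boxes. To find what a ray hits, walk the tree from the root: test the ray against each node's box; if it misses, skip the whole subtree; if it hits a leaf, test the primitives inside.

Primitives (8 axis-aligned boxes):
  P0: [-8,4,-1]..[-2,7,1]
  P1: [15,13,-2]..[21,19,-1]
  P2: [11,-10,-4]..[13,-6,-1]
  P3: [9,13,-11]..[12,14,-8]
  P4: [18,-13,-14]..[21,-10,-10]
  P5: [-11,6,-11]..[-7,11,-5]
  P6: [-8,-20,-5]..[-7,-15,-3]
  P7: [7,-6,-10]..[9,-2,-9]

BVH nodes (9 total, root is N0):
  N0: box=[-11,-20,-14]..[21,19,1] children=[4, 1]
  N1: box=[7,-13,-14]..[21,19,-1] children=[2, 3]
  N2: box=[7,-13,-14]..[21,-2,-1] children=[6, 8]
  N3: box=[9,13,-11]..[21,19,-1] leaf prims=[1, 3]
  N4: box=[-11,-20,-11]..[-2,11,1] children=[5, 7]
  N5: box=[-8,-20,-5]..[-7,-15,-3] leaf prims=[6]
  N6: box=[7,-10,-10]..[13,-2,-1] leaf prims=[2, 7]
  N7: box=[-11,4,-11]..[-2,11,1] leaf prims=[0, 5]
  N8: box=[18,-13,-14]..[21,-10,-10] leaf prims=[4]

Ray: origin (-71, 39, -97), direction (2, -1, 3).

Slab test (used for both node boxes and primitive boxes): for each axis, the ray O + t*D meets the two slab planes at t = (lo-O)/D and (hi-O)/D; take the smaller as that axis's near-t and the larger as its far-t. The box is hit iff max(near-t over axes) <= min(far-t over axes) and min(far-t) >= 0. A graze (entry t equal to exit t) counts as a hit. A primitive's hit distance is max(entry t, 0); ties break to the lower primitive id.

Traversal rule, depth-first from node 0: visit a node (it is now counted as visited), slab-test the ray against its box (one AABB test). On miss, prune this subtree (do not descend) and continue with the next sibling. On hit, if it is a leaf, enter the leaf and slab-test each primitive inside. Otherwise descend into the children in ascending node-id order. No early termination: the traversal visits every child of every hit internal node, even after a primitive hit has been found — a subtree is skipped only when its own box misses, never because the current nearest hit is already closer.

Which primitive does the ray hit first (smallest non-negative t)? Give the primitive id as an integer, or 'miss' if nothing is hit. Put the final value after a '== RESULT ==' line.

Trace the traversal:
N0 x:[30,46] y:[20,59] z:[83/3,98/3] -> hit [30,98/3], descend [1, 4]
  N1 x:[39,46] y:[20,52] z:[83/3,32] -> miss, prune
  N4 x:[30,69/2] y:[28,59] z:[86/3,98/3] -> hit [30,98/3], descend [5, 7]
    N5 x:[63/2,32] y:[54,59] z:[92/3,94/3] -> miss, prune
    N7 x:[30,69/2] y:[28,35] z:[86/3,98/3] -> hit [30,98/3] leaf, test {P0@t=32, P5@t=30}

Visited [0, 1, 4, 5, 7]. Tests: 5 box, 1 leaf. Nearest: P5.

== RESULT ==
5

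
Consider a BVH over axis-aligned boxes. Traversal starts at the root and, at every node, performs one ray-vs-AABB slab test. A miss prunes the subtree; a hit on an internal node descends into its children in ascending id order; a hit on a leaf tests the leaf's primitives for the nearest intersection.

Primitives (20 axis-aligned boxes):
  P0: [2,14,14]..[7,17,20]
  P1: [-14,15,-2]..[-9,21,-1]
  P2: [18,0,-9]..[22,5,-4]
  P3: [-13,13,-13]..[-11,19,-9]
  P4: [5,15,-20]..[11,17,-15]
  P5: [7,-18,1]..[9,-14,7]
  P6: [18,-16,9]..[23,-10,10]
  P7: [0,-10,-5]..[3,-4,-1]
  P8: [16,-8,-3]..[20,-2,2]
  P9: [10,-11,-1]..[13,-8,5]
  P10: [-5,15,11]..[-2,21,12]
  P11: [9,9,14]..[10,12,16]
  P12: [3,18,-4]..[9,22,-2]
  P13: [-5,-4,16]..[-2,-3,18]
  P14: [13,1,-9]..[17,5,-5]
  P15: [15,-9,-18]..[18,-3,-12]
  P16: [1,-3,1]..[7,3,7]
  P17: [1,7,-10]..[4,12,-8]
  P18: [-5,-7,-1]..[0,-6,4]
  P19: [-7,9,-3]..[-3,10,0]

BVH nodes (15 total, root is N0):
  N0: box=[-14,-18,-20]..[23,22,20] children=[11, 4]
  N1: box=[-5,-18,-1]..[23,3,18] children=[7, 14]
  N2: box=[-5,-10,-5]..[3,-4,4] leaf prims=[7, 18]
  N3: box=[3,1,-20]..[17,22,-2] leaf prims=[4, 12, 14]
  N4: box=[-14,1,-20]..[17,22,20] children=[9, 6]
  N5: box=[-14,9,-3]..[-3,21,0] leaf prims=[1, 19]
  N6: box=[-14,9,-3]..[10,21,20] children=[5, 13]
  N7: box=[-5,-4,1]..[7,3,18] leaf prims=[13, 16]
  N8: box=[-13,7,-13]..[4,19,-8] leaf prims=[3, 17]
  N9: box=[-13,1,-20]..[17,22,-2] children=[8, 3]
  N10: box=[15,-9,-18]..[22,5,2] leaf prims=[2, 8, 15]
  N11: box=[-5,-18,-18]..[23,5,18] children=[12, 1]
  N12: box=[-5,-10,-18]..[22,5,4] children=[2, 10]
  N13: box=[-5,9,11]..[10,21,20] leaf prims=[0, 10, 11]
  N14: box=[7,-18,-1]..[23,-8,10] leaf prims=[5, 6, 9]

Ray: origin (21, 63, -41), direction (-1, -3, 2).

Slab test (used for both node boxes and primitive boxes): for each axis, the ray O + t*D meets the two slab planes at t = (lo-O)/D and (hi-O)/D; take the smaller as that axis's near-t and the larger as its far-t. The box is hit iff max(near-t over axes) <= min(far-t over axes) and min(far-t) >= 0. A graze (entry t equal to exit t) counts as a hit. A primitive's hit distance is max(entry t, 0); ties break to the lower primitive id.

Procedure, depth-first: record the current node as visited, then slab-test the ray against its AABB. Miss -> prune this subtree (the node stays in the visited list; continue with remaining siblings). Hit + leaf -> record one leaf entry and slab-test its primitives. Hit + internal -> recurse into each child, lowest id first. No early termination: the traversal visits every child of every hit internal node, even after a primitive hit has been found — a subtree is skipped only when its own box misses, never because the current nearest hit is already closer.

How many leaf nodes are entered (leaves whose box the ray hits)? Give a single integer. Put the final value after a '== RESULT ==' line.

Traverse from the root:
N0 x:[-2,35] y:[41/3,27] z:[21/2,61/2] -> hit [41/3,27], descend [4, 11]
  N4 x:[4,35] y:[41/3,62/3] z:[21/2,61/2] -> hit [41/3,62/3], descend [6, 9]
    N6 x:[11,35] y:[14,18] z:[19,61/2] -> miss, prune
    N9 x:[4,34] y:[41/3,62/3] z:[21/2,39/2] -> hit [41/3,39/2], descend [3, 8]
      N3 x:[4,18] y:[41/3,62/3] z:[21/2,39/2] -> hit [41/3,18] leaf, test {P4(miss), P12(miss), P14(miss)}
      N8 x:[17,34] y:[44/3,56/3] z:[14,33/2] -> miss, prune
  N11 x:[-2,26] y:[58/3,27] z:[23/2,59/2] -> hit [58/3,26], descend [1, 12]
    N1 x:[-2,26] y:[20,27] z:[20,59/2] -> hit [20,26], descend [7, 14]
      N7 x:[14,26] y:[20,67/3] z:[21,59/2] -> hit [21,67/3] leaf, test {P13(miss), P16(miss)}
      N14 x:[-2,14] y:[71/3,27] z:[20,51/2] -> miss, prune
    N12 x:[-1,26] y:[58/3,73/3] z:[23/2,45/2] -> hit [58/3,45/2], descend [2, 10]
      N2 x:[18,26] y:[67/3,73/3] z:[18,45/2] -> hit [67/3,45/2] leaf, test {P7(miss), P18(miss)}
      N10 x:[-1,6] y:[58/3,24] z:[23/2,43/2] -> miss, prune

13 AABB tests over nodes [0, 4, 6, 9, 3, 8, 11, 1, 7, 14, 12, 2, 10]; 3 leaves entered; closest miss.

== RESULT ==
3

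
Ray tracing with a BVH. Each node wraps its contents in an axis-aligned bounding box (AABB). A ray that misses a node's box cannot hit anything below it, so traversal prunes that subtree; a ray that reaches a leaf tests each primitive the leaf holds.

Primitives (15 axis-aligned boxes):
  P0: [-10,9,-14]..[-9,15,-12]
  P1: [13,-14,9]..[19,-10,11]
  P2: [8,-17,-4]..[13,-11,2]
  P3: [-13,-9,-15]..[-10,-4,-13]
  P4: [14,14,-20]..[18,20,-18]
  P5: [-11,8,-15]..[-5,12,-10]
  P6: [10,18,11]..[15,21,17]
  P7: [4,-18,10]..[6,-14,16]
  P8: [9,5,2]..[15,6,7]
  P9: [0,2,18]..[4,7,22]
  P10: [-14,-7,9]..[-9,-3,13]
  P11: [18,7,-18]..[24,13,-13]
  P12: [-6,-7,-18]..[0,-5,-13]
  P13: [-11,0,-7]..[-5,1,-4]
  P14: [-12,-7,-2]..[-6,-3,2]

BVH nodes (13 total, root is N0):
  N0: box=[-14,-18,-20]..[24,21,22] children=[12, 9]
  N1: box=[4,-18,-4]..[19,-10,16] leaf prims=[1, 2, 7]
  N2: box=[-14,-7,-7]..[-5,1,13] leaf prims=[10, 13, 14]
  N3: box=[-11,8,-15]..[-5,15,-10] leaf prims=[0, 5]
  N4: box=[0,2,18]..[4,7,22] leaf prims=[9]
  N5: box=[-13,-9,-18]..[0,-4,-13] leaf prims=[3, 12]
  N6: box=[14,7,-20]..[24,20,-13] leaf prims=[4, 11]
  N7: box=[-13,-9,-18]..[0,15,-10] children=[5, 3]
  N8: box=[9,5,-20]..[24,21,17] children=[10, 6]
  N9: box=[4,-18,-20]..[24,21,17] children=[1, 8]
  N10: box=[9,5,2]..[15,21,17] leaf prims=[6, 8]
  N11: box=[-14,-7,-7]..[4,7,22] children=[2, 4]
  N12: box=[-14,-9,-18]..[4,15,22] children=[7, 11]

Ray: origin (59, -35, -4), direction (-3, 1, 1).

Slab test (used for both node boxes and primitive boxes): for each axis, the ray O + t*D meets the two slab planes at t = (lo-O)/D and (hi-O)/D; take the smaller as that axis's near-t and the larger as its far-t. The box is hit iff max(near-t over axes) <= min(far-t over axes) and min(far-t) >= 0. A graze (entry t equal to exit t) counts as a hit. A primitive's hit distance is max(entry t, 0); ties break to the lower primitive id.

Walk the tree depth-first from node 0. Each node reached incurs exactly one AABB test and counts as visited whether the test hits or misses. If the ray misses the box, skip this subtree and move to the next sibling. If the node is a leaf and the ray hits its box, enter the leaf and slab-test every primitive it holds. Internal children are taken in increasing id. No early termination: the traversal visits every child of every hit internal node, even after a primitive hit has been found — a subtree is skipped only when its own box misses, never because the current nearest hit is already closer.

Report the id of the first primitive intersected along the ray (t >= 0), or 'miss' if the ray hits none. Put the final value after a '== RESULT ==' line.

Trace the traversal:
N0 x:[35/3,73/3] y:[17,56] z:[-16,26] -> hit [17,73/3], descend [9, 12]
  N9 x:[35/3,55/3] y:[17,56] z:[-16,21] -> hit [17,55/3], descend [1, 8]
    N1 x:[40/3,55/3] y:[17,25] z:[0,20] -> hit [17,55/3] leaf, test {P1(miss), P2(miss), P7@t=53/3}
    N8 x:[35/3,50/3] y:[40,56] z:[-16,21] -> miss, prune
  N12 x:[55/3,73/3] y:[26,50] z:[-14,26] -> miss, prune

Visited [0, 9, 1, 8, 12]. Tests: 5 box, 1 leaf. Nearest: P7.

== RESULT ==
7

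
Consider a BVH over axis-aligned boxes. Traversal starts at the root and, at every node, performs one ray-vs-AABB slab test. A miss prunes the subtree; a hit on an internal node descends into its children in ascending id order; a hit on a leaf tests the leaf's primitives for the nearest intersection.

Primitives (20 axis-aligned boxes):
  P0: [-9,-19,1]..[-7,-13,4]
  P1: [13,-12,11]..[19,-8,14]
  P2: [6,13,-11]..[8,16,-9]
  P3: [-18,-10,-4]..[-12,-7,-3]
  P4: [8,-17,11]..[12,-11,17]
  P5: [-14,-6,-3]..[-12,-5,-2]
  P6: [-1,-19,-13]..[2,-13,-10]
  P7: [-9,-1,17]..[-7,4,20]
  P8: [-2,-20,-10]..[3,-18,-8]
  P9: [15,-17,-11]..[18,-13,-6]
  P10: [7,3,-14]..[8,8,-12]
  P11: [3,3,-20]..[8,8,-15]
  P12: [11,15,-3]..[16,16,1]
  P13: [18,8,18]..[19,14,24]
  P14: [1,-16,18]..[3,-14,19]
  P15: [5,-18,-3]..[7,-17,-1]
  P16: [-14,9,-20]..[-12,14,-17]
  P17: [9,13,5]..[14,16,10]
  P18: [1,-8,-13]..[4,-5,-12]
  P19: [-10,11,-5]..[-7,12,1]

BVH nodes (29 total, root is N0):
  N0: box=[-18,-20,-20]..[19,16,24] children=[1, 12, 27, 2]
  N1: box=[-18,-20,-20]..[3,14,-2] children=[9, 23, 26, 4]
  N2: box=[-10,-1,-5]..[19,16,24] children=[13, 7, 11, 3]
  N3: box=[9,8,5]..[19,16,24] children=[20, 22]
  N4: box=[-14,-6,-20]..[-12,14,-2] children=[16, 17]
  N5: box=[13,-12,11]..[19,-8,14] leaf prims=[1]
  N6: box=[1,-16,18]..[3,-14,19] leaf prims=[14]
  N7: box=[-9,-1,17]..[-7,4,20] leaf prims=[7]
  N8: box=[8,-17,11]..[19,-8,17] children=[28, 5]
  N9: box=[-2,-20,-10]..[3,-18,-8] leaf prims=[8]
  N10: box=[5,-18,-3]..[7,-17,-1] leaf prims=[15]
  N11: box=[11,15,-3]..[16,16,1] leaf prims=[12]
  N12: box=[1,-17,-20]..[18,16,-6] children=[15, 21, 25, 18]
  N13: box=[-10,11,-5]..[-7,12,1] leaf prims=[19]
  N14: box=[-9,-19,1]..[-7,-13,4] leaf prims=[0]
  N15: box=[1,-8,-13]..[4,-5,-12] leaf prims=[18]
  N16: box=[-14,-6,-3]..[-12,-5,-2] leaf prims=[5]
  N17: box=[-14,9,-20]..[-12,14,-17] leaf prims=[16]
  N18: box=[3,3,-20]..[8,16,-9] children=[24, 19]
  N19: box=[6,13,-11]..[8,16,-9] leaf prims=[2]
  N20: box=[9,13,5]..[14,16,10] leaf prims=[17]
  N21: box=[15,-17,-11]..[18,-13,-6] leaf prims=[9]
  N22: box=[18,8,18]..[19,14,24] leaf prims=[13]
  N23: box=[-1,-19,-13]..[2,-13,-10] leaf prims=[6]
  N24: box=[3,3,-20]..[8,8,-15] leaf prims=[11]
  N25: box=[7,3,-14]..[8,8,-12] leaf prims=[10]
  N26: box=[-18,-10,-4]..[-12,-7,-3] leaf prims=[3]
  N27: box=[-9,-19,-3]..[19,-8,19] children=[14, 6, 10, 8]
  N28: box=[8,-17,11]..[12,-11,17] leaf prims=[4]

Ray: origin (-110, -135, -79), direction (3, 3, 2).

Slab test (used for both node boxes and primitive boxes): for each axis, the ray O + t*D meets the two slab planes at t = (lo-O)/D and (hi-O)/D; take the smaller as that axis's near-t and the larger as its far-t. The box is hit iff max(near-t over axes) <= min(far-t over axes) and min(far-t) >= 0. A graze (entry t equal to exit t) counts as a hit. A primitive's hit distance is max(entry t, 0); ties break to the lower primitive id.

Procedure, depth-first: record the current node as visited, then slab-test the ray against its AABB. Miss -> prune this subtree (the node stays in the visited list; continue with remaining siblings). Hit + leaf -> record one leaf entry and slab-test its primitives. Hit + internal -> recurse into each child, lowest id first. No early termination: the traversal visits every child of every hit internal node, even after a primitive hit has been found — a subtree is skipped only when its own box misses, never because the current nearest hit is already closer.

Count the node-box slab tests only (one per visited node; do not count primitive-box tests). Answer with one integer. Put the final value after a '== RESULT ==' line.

Walk:
N0 x:[92/3,43] y:[115/3,151/3] z:[59/2,103/2] -> hit [115/3,43], descend [1, 2, 12, 27]
  N1 x:[92/3,113/3] y:[115/3,149/3] z:[59/2,77/2] -> miss, prune
  N2 x:[100/3,43] y:[134/3,151/3] z:[37,103/2] -> miss, prune
  N12 x:[37,128/3] y:[118/3,151/3] z:[59/2,73/2] -> miss, prune
  N27 x:[101/3,43] y:[116/3,127/3] z:[38,49] -> hit [116/3,127/3], descend [6, 8, 10, 14]
    N6 x:[37,113/3] y:[119/3,121/3] z:[97/2,49] -> miss, prune
    N8 x:[118/3,43] y:[118/3,127/3] z:[45,48] -> miss, prune
    N10 x:[115/3,39] y:[39,118/3] z:[38,39] -> hit [39,39] leaf, test {P15@t=39}
    N14 x:[101/3,103/3] y:[116/3,122/3] z:[40,83/2] -> miss, prune

9 AABB tests over nodes [0, 1, 2, 12, 27, 6, 8, 10, 14]; 1 leaf entered; closest P15.

== RESULT ==
9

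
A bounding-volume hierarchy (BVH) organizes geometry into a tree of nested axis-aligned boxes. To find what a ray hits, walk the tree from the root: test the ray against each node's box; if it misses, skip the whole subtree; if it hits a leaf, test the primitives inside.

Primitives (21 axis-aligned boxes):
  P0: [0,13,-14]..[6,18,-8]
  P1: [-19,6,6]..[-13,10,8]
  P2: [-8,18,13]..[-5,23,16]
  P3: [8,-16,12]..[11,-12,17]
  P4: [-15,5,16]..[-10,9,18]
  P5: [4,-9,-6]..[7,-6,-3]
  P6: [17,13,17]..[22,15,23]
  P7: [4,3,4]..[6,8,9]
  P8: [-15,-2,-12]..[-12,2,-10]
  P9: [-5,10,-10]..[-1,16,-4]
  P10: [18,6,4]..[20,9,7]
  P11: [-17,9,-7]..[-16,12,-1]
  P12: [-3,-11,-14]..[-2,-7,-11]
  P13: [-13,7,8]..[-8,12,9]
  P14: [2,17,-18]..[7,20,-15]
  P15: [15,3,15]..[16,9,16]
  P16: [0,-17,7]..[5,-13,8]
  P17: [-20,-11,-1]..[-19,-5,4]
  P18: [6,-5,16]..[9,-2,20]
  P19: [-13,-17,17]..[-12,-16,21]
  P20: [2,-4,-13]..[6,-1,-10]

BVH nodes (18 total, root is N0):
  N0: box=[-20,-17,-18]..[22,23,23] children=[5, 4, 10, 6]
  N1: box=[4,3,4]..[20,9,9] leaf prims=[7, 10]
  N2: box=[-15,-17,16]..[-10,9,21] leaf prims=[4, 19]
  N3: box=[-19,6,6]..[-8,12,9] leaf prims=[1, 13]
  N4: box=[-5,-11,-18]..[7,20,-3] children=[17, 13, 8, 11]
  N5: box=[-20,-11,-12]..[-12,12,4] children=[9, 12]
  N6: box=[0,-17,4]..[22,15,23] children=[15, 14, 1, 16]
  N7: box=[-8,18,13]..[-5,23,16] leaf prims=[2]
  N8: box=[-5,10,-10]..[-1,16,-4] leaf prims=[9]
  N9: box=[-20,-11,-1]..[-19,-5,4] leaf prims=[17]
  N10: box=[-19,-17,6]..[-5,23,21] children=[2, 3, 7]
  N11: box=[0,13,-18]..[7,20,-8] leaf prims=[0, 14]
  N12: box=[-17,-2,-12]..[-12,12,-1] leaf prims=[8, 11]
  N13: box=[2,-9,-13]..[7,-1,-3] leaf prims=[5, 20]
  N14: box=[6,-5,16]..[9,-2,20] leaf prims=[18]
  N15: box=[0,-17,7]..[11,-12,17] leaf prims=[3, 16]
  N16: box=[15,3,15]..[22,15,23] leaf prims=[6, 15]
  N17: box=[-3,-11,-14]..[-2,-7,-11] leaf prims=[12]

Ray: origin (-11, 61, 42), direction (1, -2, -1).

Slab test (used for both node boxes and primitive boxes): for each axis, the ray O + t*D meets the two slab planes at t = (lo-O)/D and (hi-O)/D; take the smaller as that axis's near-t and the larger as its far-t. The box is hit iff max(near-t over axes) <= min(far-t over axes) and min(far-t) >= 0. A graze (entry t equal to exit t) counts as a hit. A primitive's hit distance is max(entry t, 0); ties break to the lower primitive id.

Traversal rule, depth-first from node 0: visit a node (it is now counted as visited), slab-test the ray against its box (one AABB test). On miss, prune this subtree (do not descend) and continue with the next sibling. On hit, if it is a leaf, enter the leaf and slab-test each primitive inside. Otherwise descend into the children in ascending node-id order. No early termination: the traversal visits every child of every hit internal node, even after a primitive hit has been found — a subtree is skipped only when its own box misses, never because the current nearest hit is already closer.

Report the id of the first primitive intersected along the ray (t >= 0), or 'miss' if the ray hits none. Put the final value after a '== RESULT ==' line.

Trace the traversal:
N0 x:[-9,33] y:[19,39] z:[19,60] -> hit [19,33], descend [4, 5, 6, 10]
  N4 x:[6,18] y:[41/2,36] z:[45,60] -> miss, prune
  N5 x:[-9,-1] y:[49/2,36] z:[38,54] -> miss, prune
  N6 x:[11,33] y:[23,39] z:[19,38] -> hit [23,33], descend [1, 14, 15, 16]
    N1 x:[15,31] y:[26,29] z:[33,38] -> miss, prune
    N14 x:[17,20] y:[63/2,33] z:[22,26] -> miss, prune
    N15 x:[11,22] y:[73/2,39] z:[25,35] -> miss, prune
    N16 x:[26,33] y:[23,29] z:[19,27] -> hit [26,27] leaf, test {P6(miss), P15@t=26}
  N10 x:[-8,6] y:[19,39] z:[21,36] -> miss, prune

order=[0, 4, 5, 6, 1, 14, 15, 16, 10]  |boxes|=9  |leaves|=1  hit=P15

== RESULT ==
15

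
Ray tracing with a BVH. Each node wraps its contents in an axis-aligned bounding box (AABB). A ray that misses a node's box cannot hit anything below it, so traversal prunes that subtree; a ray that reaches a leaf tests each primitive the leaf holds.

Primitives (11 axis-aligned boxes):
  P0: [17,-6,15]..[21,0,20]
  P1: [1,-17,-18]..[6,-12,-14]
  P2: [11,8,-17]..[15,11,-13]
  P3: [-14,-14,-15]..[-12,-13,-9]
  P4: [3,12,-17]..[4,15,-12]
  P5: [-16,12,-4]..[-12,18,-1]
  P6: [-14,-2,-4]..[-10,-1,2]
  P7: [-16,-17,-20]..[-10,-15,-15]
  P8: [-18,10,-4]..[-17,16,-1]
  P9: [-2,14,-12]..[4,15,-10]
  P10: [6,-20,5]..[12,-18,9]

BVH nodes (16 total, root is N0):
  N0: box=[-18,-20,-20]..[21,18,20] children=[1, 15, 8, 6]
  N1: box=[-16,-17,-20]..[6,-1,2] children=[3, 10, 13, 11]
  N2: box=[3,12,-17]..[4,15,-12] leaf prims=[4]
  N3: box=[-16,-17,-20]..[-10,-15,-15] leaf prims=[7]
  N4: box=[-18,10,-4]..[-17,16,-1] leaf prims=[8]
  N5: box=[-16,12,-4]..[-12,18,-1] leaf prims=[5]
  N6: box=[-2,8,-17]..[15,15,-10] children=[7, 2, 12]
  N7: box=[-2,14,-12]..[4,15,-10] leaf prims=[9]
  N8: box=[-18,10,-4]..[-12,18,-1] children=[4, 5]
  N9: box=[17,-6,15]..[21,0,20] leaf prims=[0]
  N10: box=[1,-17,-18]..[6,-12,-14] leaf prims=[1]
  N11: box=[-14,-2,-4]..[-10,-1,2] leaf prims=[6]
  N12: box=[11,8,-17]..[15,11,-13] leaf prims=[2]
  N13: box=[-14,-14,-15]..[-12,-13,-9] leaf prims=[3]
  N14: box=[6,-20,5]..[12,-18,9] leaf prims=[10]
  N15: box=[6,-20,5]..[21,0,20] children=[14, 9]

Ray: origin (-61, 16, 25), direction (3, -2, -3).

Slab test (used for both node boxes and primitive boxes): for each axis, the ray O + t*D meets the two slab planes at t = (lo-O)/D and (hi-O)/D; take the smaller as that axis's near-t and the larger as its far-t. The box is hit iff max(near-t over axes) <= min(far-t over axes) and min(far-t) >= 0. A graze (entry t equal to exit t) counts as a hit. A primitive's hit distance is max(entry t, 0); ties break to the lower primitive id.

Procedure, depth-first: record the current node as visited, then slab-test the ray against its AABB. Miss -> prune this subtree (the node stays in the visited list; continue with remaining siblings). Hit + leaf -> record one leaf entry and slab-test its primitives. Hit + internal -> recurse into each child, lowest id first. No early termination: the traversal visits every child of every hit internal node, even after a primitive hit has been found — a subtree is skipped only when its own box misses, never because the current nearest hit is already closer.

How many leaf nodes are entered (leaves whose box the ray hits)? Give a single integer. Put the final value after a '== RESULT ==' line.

Traverse from the root:
N0 x:[43/3,82/3] y:[-1,18] z:[5/3,15] -> hit [43/3,15], descend [1, 6, 8, 15]
  N1 x:[15,67/3] y:[17/2,33/2] z:[23/3,15] -> hit [15,15], descend [3, 10, 11, 13]
    N3 x:[15,17] y:[31/2,33/2] z:[40/3,15] -> miss, prune
    N10 x:[62/3,67/3] y:[14,33/2] z:[13,43/3] -> miss, prune
    N11 x:[47/3,17] y:[17/2,9] z:[23/3,29/3] -> miss, prune
    N13 x:[47/3,49/3] y:[29/2,15] z:[34/3,40/3] -> miss, prune
  N6 x:[59/3,76/3] y:[1/2,4] z:[35/3,14] -> miss, prune
  N8 x:[43/3,49/3] y:[-1,3] z:[26/3,29/3] -> miss, prune
  N15 x:[67/3,82/3] y:[8,18] z:[5/3,20/3] -> miss, prune

Visited [0, 1, 3, 10, 11, 13, 6, 8, 15]. Tests: 9 box, 0 leaf. Nearest: miss.

== RESULT ==
0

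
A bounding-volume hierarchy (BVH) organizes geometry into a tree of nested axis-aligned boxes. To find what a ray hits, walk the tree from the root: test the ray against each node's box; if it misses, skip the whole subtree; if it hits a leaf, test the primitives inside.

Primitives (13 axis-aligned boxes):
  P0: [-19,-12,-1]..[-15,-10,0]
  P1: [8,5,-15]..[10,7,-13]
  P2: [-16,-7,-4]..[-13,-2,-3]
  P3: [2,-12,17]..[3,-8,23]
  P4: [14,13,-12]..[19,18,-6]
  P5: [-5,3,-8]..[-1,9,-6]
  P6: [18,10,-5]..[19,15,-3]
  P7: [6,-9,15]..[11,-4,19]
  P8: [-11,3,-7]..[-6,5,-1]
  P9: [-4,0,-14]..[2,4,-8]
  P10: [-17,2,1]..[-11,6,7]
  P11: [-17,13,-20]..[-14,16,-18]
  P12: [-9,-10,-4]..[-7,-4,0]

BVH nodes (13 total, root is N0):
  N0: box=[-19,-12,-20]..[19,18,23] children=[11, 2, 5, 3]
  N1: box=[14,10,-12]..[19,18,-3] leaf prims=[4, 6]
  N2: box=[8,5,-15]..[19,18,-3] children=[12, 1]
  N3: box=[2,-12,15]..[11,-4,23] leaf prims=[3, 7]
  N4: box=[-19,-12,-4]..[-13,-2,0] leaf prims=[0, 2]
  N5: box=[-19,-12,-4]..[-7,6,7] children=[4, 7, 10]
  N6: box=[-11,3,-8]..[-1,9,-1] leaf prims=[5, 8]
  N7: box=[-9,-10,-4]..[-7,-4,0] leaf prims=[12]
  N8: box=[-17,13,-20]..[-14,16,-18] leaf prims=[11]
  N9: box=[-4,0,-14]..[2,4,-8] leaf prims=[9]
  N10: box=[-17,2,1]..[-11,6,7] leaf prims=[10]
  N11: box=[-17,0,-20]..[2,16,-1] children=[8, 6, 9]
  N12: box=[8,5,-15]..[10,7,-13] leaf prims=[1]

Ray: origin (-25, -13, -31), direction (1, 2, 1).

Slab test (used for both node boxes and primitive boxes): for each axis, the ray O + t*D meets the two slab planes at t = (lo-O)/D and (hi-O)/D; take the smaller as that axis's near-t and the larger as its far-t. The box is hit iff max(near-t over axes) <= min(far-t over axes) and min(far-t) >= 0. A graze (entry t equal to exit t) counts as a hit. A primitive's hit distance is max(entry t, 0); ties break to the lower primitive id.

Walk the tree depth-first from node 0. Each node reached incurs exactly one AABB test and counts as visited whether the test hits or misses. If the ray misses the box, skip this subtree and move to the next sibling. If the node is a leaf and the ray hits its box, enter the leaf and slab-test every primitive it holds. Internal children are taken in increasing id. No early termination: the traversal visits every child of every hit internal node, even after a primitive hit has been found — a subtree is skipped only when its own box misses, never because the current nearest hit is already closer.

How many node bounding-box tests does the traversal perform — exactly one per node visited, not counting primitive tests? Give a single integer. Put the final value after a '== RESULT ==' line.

Trace the traversal:
N0 x:[6,44] y:[1/2,31/2] z:[11,54] -> hit [11,31/2], descend [2, 3, 5, 11]
  N2 x:[33,44] y:[9,31/2] z:[16,28] -> miss, prune
  N3 x:[27,36] y:[1/2,9/2] z:[46,54] -> miss, prune
  N5 x:[6,18] y:[1/2,19/2] z:[27,38] -> miss, prune
  N11 x:[8,27] y:[13/2,29/2] z:[11,30] -> hit [11,29/2], descend [6, 8, 9]
    N6 x:[14,24] y:[8,11] z:[23,30] -> miss, prune
    N8 x:[8,11] y:[13,29/2] z:[11,13] -> miss, prune
    N9 x:[21,27] y:[13/2,17/2] z:[17,23] -> miss, prune

Visited [0, 2, 3, 5, 11, 6, 8, 9]. Tests: 8 box, 0 leaf. Nearest: miss.

== RESULT ==
8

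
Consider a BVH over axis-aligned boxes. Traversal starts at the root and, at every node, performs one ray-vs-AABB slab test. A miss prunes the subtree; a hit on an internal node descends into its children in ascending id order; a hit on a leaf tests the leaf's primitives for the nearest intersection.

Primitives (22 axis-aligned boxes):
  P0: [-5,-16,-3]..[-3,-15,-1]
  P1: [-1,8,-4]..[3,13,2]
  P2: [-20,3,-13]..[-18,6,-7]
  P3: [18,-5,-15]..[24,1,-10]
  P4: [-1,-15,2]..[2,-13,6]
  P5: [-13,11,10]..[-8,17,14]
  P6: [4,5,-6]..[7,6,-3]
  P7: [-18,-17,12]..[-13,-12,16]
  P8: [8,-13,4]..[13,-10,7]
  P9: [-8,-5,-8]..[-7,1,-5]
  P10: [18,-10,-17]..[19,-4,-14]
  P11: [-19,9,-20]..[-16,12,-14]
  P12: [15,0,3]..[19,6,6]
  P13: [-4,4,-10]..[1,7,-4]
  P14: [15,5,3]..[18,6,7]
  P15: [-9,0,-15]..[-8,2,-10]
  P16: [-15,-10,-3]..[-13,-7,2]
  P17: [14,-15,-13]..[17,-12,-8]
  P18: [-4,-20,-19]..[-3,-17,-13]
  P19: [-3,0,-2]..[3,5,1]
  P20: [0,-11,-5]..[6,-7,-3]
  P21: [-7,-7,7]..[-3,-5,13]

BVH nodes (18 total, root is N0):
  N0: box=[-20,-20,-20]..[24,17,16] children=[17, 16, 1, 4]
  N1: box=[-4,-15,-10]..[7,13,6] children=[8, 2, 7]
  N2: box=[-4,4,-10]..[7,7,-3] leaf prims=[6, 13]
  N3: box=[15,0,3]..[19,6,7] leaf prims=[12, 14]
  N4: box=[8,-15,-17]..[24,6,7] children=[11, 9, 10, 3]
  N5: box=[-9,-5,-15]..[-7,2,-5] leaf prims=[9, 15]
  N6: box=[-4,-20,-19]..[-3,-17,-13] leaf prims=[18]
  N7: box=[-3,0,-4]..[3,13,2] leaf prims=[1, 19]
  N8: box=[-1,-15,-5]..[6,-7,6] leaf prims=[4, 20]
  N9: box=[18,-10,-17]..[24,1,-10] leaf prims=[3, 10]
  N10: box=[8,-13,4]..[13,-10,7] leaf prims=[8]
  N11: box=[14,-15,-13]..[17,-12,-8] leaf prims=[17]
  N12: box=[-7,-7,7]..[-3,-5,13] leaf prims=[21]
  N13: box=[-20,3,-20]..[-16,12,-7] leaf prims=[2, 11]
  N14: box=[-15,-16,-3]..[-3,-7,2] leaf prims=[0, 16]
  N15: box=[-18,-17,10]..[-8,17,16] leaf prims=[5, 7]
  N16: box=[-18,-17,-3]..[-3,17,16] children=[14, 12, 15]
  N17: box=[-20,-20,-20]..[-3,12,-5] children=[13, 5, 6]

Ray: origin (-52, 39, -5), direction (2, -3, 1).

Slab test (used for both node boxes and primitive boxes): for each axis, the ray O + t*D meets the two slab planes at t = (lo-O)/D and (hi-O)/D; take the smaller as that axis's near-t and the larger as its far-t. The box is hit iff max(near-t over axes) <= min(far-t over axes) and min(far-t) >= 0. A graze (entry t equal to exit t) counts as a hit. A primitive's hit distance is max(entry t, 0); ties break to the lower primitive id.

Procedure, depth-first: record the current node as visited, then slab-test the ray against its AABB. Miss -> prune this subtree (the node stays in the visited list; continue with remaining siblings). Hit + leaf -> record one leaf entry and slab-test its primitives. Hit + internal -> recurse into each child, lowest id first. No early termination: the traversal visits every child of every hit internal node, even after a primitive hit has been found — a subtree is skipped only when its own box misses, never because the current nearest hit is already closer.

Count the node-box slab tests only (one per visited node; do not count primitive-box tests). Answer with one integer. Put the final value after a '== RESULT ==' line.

Traverse from the root:
N0 x:[16,38] y:[22/3,59/3] z:[-15,21] -> hit [16,59/3], descend [1, 4, 16, 17]
  N1 x:[24,59/2] y:[26/3,18] z:[-5,11] -> miss, prune
  N4 x:[30,38] y:[11,18] z:[-12,12] -> miss, prune
  N16 x:[17,49/2] y:[22/3,56/3] z:[2,21] -> hit [17,56/3], descend [12, 14, 15]
    N12 x:[45/2,49/2] y:[44/3,46/3] z:[12,18] -> miss, prune
    N14 x:[37/2,49/2] y:[46/3,55/3] z:[2,7] -> miss, prune
    N15 x:[17,22] y:[22/3,56/3] z:[15,21] -> hit [17,56/3] leaf, test {P5(miss), P7@t=17}
  N17 x:[16,49/2] y:[9,59/3] z:[-15,0] -> miss, prune

order=[0, 1, 4, 16, 12, 14, 15, 17]  |boxes|=8  |leaves|=1  hit=P7

== RESULT ==
8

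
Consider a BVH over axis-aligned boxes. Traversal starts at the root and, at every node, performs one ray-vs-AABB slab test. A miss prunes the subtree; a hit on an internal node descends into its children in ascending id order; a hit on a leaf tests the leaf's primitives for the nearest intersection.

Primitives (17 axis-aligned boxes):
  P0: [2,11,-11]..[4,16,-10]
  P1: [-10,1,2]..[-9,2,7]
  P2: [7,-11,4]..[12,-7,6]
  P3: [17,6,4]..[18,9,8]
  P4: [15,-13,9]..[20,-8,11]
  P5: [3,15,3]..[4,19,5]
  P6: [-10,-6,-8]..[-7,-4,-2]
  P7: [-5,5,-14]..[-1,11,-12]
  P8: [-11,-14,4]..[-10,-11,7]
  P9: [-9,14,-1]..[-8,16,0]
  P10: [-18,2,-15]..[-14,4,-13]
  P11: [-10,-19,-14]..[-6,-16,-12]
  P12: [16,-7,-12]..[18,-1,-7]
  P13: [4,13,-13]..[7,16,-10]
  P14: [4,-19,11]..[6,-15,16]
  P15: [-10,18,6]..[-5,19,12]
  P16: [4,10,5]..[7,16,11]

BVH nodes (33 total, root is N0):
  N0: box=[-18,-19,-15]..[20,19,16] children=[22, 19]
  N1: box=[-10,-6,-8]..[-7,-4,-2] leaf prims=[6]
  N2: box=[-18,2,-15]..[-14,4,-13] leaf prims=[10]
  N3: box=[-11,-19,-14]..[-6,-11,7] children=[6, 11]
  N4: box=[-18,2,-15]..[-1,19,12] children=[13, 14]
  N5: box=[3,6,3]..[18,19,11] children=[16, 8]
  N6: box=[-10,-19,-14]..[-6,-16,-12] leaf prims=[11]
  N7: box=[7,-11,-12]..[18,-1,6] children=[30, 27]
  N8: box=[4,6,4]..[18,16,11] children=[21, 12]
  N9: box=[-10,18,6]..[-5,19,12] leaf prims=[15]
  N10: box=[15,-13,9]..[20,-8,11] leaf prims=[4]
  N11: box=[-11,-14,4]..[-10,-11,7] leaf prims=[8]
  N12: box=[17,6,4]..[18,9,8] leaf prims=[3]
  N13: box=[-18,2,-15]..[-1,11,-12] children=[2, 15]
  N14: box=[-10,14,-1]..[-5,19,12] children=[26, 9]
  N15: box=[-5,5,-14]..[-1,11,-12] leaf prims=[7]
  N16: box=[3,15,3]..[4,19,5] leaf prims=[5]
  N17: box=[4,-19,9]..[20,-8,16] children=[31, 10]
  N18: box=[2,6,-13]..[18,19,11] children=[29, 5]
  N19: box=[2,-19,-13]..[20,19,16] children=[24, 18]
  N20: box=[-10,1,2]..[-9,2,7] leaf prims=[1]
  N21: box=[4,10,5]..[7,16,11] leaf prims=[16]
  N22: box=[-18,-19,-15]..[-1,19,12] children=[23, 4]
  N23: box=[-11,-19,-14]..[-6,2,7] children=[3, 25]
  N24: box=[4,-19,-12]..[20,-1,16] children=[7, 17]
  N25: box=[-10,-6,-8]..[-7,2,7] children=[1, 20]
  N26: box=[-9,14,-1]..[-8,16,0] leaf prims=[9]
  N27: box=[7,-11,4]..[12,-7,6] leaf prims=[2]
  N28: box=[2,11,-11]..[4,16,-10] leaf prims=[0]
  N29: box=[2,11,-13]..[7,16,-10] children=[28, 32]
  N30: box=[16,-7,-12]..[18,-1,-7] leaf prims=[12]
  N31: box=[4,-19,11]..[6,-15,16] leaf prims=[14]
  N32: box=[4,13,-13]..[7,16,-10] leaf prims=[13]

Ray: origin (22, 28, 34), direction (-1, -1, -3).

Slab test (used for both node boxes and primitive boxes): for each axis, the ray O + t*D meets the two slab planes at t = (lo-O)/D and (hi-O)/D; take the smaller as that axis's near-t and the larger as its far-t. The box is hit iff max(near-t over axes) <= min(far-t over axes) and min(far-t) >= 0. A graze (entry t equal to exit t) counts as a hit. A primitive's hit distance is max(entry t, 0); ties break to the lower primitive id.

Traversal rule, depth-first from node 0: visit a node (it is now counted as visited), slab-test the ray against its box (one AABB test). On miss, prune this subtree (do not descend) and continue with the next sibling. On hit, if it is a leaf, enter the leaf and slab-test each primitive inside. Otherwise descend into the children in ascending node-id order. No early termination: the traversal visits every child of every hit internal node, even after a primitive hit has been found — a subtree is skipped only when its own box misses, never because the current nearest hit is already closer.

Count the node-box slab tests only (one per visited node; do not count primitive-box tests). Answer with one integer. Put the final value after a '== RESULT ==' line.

Trace the traversal:
N0 x:[2,40] y:[9,47] z:[6,49/3] -> hit [9,49/3], descend [19, 22]
  N19 x:[2,20] y:[9,47] z:[6,47/3] -> hit [9,47/3], descend [18, 24]
    N18 x:[4,20] y:[9,22] z:[23/3,47/3] -> hit [9,47/3], descend [5, 29]
      N5 x:[4,19] y:[9,22] z:[23/3,31/3] -> hit [9,31/3], descend [8, 16]
        N8 x:[4,18] y:[12,22] z:[23/3,10] -> miss, prune
        N16 x:[18,19] y:[9,13] z:[29/3,31/3] -> miss, prune
      N29 x:[15,20] y:[12,17] z:[44/3,47/3] -> hit [15,47/3], descend [28, 32]
        N28 x:[18,20] y:[12,17] z:[44/3,15] -> miss, prune
        N32 x:[15,18] y:[12,15] z:[44/3,47/3] -> hit [15,15] leaf, test {P13@t=15}
    N24 x:[2,18] y:[29,47] z:[6,46/3] -> miss, prune
  N22 x:[23,40] y:[9,47] z:[22/3,49/3] -> miss, prune

Visited [0, 19, 18, 5, 8, 16, 29, 28, 32, 24, 22]. Tests: 11 box, 1 leaf. Nearest: P13.

== RESULT ==
11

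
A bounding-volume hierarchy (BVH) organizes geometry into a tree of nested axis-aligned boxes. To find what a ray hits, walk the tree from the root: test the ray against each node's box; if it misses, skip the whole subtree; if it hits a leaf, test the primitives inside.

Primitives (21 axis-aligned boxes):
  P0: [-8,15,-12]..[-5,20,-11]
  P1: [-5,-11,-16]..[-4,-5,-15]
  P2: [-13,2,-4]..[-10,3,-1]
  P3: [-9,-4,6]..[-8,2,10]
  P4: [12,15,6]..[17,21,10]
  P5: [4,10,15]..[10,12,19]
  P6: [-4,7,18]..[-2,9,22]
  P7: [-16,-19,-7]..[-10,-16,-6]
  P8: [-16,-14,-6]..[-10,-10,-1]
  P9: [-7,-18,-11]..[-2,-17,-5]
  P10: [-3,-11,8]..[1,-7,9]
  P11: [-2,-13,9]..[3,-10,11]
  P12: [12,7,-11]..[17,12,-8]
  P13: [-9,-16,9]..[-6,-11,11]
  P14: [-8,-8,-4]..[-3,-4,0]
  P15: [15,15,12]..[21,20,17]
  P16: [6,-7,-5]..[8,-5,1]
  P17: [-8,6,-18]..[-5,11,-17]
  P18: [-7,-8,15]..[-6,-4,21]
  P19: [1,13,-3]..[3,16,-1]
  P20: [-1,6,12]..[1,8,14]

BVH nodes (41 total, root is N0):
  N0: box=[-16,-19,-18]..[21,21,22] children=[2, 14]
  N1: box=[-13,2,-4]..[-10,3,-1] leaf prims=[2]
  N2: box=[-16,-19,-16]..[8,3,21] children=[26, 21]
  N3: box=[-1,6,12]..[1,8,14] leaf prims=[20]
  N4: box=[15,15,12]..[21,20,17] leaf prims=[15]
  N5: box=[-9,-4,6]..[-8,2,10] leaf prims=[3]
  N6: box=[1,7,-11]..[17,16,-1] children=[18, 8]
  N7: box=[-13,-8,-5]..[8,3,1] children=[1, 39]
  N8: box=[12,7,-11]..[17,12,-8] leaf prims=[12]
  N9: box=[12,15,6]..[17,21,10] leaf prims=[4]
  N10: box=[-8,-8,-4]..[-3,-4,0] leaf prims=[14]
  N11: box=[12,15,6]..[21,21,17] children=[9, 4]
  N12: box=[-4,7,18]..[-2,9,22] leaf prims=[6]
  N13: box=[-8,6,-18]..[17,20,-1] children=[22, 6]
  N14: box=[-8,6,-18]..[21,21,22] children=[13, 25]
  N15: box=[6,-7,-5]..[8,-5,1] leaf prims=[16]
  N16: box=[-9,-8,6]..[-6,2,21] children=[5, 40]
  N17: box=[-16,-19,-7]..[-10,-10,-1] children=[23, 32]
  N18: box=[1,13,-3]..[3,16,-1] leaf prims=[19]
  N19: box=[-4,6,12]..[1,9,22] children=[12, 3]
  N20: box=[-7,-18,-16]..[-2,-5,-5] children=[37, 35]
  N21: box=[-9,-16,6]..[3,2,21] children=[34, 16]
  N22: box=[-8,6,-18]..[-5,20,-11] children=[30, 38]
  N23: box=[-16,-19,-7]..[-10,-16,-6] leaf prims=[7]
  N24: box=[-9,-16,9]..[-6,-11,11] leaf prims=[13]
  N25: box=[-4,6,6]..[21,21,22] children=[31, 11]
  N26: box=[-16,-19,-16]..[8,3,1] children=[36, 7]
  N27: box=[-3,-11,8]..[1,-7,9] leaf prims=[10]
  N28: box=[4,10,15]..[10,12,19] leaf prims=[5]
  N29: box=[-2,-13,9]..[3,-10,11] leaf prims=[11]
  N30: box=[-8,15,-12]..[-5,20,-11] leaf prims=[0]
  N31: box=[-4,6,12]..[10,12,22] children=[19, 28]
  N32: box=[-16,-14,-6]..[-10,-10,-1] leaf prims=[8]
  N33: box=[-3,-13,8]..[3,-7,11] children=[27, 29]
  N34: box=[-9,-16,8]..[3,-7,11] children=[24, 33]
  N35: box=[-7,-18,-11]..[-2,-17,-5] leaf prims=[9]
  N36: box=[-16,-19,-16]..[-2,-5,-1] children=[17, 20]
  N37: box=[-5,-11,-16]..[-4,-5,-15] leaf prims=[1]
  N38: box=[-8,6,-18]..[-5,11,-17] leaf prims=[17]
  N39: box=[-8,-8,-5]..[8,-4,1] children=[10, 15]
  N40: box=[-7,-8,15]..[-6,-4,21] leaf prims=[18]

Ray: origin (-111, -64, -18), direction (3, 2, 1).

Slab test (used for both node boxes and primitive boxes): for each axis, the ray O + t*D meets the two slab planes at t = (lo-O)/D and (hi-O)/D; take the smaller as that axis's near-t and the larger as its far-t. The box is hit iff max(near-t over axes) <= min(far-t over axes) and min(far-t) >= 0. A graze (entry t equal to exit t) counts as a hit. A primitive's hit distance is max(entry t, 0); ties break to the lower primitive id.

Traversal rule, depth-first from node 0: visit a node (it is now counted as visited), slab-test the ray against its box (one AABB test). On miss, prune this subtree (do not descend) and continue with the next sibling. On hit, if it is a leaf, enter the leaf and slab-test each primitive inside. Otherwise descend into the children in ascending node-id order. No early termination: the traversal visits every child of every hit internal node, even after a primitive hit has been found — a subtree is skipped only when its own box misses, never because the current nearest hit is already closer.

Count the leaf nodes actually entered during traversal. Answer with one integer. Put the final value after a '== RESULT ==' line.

Traverse from the root:
N0 x:[95/3,44] y:[45/2,85/2] z:[0,40] -> hit [95/3,40], descend [2, 14]
  N2 x:[95/3,119/3] y:[45/2,67/2] z:[2,39] -> hit [95/3,67/2], descend [21, 26]
    N21 x:[34,38] y:[24,33] z:[24,39] -> miss, prune
    N26 x:[95/3,119/3] y:[45/2,67/2] z:[2,19] -> miss, prune
  N14 x:[103/3,44] y:[35,85/2] z:[0,40] -> hit [35,40], descend [13, 25]
    N13 x:[103/3,128/3] y:[35,42] z:[0,17] -> miss, prune
    N25 x:[107/3,44] y:[35,85/2] z:[24,40] -> hit [107/3,40], descend [11, 31]
      N11 x:[41,44] y:[79/2,85/2] z:[24,35] -> miss, prune
      N31 x:[107/3,121/3] y:[35,38] z:[30,40] -> hit [107/3,38], descend [19, 28]
        N19 x:[107/3,112/3] y:[35,73/2] z:[30,40] -> hit [107/3,73/2], descend [3, 12]
          N3 x:[110/3,112/3] y:[35,36] z:[30,32] -> miss, prune
          N12 x:[107/3,109/3] y:[71/2,73/2] z:[36,40] -> hit [36,109/3] leaf, test {P6@t=36}
        N28 x:[115/3,121/3] y:[37,38] z:[33,37] -> miss, prune

order=[0, 2, 21, 26, 14, 13, 25, 11, 31, 19, 3, 12, 28]  |boxes|=13  |leaves|=1  hit=P6

== RESULT ==
1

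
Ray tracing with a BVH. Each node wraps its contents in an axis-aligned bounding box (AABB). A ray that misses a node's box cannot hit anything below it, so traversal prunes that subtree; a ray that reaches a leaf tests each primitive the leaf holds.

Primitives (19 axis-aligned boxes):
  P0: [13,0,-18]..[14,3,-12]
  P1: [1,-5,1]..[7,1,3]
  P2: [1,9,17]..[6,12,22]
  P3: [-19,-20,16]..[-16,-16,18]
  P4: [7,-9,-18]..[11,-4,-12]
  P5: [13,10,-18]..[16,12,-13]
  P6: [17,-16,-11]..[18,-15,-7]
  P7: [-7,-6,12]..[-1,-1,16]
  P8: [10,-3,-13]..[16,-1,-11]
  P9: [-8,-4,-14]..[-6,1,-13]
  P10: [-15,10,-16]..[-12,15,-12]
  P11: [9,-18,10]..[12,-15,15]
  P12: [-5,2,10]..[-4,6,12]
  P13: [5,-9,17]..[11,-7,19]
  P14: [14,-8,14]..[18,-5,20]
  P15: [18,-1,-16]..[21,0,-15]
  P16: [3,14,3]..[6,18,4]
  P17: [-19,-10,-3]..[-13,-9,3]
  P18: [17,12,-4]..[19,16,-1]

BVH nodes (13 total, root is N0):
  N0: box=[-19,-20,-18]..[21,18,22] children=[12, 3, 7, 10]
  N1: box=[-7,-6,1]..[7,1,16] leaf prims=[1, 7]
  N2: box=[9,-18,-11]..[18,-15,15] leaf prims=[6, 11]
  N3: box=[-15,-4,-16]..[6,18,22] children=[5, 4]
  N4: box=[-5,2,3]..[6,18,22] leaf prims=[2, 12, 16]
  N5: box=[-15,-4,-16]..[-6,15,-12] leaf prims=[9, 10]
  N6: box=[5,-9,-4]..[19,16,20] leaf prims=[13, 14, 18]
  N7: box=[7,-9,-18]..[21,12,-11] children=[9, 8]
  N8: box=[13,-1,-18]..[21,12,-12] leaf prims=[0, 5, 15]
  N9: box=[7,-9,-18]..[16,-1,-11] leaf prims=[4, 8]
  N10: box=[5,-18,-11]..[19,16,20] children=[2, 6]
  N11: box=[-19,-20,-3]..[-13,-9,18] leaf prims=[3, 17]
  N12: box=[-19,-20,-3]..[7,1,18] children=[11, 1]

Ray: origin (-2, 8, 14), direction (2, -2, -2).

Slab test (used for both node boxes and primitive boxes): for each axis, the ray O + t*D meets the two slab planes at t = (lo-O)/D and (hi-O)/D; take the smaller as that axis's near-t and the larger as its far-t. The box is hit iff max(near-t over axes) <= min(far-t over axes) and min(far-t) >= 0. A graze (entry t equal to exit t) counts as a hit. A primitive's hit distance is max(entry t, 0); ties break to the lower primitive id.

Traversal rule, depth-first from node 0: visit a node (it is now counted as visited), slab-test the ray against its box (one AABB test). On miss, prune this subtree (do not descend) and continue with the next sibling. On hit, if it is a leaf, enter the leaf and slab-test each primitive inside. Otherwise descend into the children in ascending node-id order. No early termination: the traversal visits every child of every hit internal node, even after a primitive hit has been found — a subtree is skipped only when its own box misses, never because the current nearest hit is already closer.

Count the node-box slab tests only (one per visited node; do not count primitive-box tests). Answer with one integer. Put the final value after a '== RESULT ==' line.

Traverse from the root:
N0 x:[-17/2,23/2] y:[-5,14] z:[-4,16] -> hit [-4,23/2], descend [3, 7, 10, 12]
  N3 x:[-13/2,4] y:[-5,6] z:[-4,15] -> hit [-4,4], descend [4, 5]
    N4 x:[-3/2,4] y:[-5,3] z:[-4,11/2] -> hit [-3/2,3] leaf, test {P2(miss), P12(miss), P16(miss)}
    N5 x:[-13/2,-2] y:[-7/2,6] z:[13,15] -> miss, prune
  N7 x:[9/2,23/2] y:[-2,17/2] z:[25/2,16] -> miss, prune
  N10 x:[7/2,21/2] y:[-4,13] z:[-3,25/2] -> hit [7/2,21/2], descend [2, 6]
    N2 x:[11/2,10] y:[23/2,13] z:[-1/2,25/2] -> miss, prune
    N6 x:[7/2,21/2] y:[-4,17/2] z:[-3,9] -> hit [7/2,17/2] leaf, test {P13(miss), P14(miss), P18(miss)}
  N12 x:[-17/2,9/2] y:[7/2,14] z:[-2,17/2] -> hit [7/2,9/2], descend [1, 11]
    N1 x:[-5/2,9/2] y:[7/2,7] z:[-1,13/2] -> hit [7/2,9/2] leaf, test {P1(miss), P7(miss)}
    N11 x:[-17/2,-11/2] y:[17/2,14] z:[-2,17/2] -> miss, prune

11 AABB tests over nodes [0, 3, 4, 5, 7, 10, 2, 6, 12, 1, 11]; 3 leaves entered; closest miss.

== RESULT ==
11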